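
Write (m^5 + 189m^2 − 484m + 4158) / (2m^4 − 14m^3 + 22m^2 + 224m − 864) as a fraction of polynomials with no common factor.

Apply the Euclidean algorithm:
  m^5 + 189m^2 − 484m + 4158 = ((1/2)m + 7/2)(2m^4 − 14m^3 + 22m^2 + 224m − 864) + (38m^3 − 836m + 7182)
  2m^4 − 14m^3 + 22m^2 + 224m − 864 = ((1/19)m − 7/19)(38m^3 − 836m + 7182) + (66m^2 − 462m + 1782)
  38m^3 − 836m + 7182 = ((19/33)m + 133/33)(66m^2 − 462m + 1782) + (0)
Last nonzero remainder: 66m^2 − 462m + 1782. Dividing through by 66 gives the monic gcd m^2 − 7m + 27.
Cancel m^2 − 7m + 27 from numerator and denominator to get the reduced form.

(m^3 + 7m^2 + 22m + 154)/(2m^2 − 32)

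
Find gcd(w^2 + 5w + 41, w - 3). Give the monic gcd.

1

Euclidean algorithm in ℚ[w]:
  w^2 + 5w + 41 = (w + 8)(w - 3) + (65)
  w - 3 = ((1/65)w - 3/65)(65) + (0)
The last nonzero remainder is the constant 65, so the polynomials are coprime and gcd = 1.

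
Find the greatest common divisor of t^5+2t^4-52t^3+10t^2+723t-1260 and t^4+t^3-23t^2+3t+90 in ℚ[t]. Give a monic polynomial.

By polynomial division,
  t^5+2t^4-52t^3+10t^2+723t-1260 = (t+1)(t^4+t^3-23t^2+3t+90) + (-30t^3+30t^2+630t-1350)
  t^4+t^3-23t^2+3t+90 = (-(1/30)t-1/15)(-30t^3+30t^2+630t-1350) + (0)
Last nonzero remainder: -30t^3+30t^2+630t-1350. Dividing through by -30 gives the monic gcd t^3-t^2-21t+45.

t^3-t^2-21t+45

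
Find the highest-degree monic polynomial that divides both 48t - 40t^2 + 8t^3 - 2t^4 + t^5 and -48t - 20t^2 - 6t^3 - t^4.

12t + 2t^2 + t^3

Repeated division with remainder:
  t^5 - 2t^4 + 8t^3 - 40t^2 + 48t = (-t + 8)(-t^4 - 6t^3 - 20t^2 - 48t) + (36t^3 + 72t^2 + 432t)
  -t^4 - 6t^3 - 20t^2 - 48t = (-(1/36)t - 1/9)(36t^3 + 72t^2 + 432t) + (0)
Last nonzero remainder: 36t^3 + 72t^2 + 432t. Dividing through by 36 gives the monic gcd t^3 + 2t^2 + 12t.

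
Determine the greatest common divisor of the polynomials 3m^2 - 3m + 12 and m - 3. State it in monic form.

1

Euclidean algorithm in ℚ[m]:
  3m^2 - 3m + 12 = (3m + 6)(m - 3) + (30)
  m - 3 = ((1/30)m - 1/10)(30) + (0)
The last nonzero remainder is the constant 30, so the polynomials are coprime and gcd = 1.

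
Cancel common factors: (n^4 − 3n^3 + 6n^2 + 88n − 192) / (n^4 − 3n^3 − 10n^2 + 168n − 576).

(n^2 + 2n − 8)/(n^2 + 2n − 24)

By polynomial division,
  n^4 − 3n^3 + 6n^2 + 88n − 192 = (n^4 − 3n^3 − 10n^2 + 168n − 576) + (16n^2 − 80n + 384)
  n^4 − 3n^3 − 10n^2 + 168n − 576 = ((1/16)n^2 + (1/8)n − 3/2)(16n^2 − 80n + 384) + (0)
Last nonzero remainder: 16n^2 − 80n + 384. Dividing through by 16 gives the monic gcd n^2 − 5n + 24.
Cancel n^2 − 5n + 24 from numerator and denominator to get the reduced form.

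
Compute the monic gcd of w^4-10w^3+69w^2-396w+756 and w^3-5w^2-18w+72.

w^2-9w+18

By polynomial division,
  w^4-10w^3+69w^2-396w+756 = (w-5)(w^3-5w^2-18w+72) + (62w^2-558w+1116)
  w^3-5w^2-18w+72 = ((1/62)w+2/31)(62w^2-558w+1116) + (0)
Last nonzero remainder: 62w^2-558w+1116. Dividing through by 62 gives the monic gcd w^2-9w+18.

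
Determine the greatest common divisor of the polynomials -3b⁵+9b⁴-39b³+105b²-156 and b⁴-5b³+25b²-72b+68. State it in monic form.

Euclidean algorithm in ℚ[b]:
  -3b⁵+9b⁴-39b³+105b²-156 = (-3b-6)(b⁴-5b³+25b²-72b+68) + (6b³+39b²-228b+252)
  b⁴-5b³+25b²-72b+68 = ((1/6)b-23/12)(6b³+39b²-228b+252) + ((551/4)b²-551b+551)
  6b³+39b²-228b+252 = ((24/551)b+252/551)((551/4)b²-551b+551) + (0)
Last nonzero remainder: (551/4)b²-551b+551. Dividing through by 551/4 gives the monic gcd b²-4b+4.

b²-4b+4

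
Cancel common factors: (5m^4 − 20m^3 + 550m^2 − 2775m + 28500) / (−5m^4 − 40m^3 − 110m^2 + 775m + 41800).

(−m^2 + 9m − 60)/(m^2 + 3m − 88)

Euclidean algorithm in ℚ[m]:
  5m^4 − 20m^3 + 550m^2 − 2775m + 28500 = (−1)(−5m^4 − 40m^3 − 110m^2 + 775m + 41800) + (−60m^3 + 440m^2 − 2000m + 70300)
  −5m^4 − 40m^3 − 110m^2 + 775m + 41800 = ((1/12)m + 23/18)(−60m^3 + 440m^2 − 2000m + 70300) + (−(4550/9)m^2 − (22750/9)m − 432250/9)
  −60m^3 + 440m^2 − 2000m + 70300 = ((54/455)m − 666/455)(−(4550/9)m^2 − (22750/9)m − 432250/9) + (0)
Last nonzero remainder: −(4550/9)m^2 − (22750/9)m − 432250/9. Dividing through by −4550/9 gives the monic gcd m^2 + 5m + 95.
Cancel m^2 + 5m + 95 from numerator and denominator to get the reduced form.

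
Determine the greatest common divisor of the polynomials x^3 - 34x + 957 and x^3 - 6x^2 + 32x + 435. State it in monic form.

Apply the Euclidean algorithm:
  x^3 - 34x + 957 = (x^3 - 6x^2 + 32x + 435) + (6x^2 - 66x + 522)
  x^3 - 6x^2 + 32x + 435 = ((1/6)x + 5/6)(6x^2 - 66x + 522) + (0)
Last nonzero remainder: 6x^2 - 66x + 522. Dividing through by 6 gives the monic gcd x^2 - 11x + 87.

x^2 - 11x + 87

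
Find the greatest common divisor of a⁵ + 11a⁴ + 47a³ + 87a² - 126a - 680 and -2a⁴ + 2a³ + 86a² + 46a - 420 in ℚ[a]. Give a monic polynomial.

a² + 3a - 10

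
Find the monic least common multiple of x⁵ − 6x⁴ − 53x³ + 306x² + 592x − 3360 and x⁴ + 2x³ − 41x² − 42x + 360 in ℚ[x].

x⁶ − 9x⁵ − 35x⁴ + 465x³ − 326x² − 5136x + 10080

Repeated division with remainder:
  x⁵ − 6x⁴ − 53x³ + 306x² + 592x − 3360 = (x − 8)(x⁴ + 2x³ − 41x² − 42x + 360) + (4x³ + 20x² − 104x − 480)
  x⁴ + 2x³ − 41x² − 42x + 360 = ((1/4)x − 3/4)(4x³ + 20x² − 104x − 480) + (0)
Last nonzero remainder: 4x³ + 20x² − 104x − 480. Dividing through by 4 gives the monic gcd x³ + 5x² − 26x − 120.
Then lcm(f, g) = f·g / gcd(f, g); expanding and making the result monic gives the answer.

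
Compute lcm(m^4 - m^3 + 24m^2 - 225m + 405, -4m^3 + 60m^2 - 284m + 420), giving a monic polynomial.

Apply the Euclidean algorithm:
  m^4 - m^3 + 24m^2 - 225m + 405 = (-(1/4)m - 7/2)(-4m^3 + 60m^2 - 284m + 420) + (163m^2 - 1114m + 1875)
  -4m^3 + 60m^2 - 284m + 420 = (-(4/163)m + 5324/26569)(163m^2 - 1114m + 1875) + (-(392160/26569)m + 1176480/26569)
  163m^2 - 1114m + 1875 = (-(4330747/392160)m + 3321125/78432)(-(392160/26569)m + 1176480/26569) + (0)
Last nonzero remainder: -(392160/26569)m + 1176480/26569. Dividing through by -392160/26569 gives the monic gcd m - 3.
Then lcm(f, g) = f·g / gcd(f, g); expanding and making the result monic gives the answer.

m^6 - 13m^5 + 71m^4 - 548m^3 + 3945m^2 - 12735m + 14175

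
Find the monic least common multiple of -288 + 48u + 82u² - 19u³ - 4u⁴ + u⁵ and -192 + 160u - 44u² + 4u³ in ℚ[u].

1152 - 480u - 280u² + 158u³ - 3u⁴ - 8u⁵ + u⁶

By polynomial division,
  u⁵ - 4u⁴ - 19u³ + 82u² + 48u - 288 = ((1/4)u² + (7/4)u + 9/2)(4u³ - 44u² + 160u - 192) + (48u² - 336u + 576)
  4u³ - 44u² + 160u - 192 = ((1/12)u - 1/3)(48u² - 336u + 576) + (0)
Last nonzero remainder: 48u² - 336u + 576. Dividing through by 48 gives the monic gcd u² - 7u + 12.
Then lcm(f, g) = f·g / gcd(f, g); expanding and making the result monic gives the answer.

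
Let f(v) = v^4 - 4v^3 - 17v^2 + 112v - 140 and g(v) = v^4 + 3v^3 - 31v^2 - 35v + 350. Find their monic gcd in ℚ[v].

v^3 - 2v^2 - 21v + 70

Repeated division with remainder:
  v^4 - 4v^3 - 17v^2 + 112v - 140 = (v^4 + 3v^3 - 31v^2 - 35v + 350) + (-7v^3 + 14v^2 + 147v - 490)
  v^4 + 3v^3 - 31v^2 - 35v + 350 = (-(1/7)v - 5/7)(-7v^3 + 14v^2 + 147v - 490) + (0)
Last nonzero remainder: -7v^3 + 14v^2 + 147v - 490. Dividing through by -7 gives the monic gcd v^3 - 2v^2 - 21v + 70.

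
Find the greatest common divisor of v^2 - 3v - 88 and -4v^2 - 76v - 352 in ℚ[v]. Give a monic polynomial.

v + 8

By polynomial division,
  v^2 - 3v - 88 = (-1/4)(-4v^2 - 76v - 352) + (-22v - 176)
  -4v^2 - 76v - 352 = ((2/11)v + 2)(-22v - 176) + (0)
Last nonzero remainder: -22v - 176. Dividing through by -22 gives the monic gcd v + 8.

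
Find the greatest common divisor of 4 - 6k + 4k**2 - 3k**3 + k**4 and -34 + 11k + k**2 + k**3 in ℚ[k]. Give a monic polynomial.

-2 + k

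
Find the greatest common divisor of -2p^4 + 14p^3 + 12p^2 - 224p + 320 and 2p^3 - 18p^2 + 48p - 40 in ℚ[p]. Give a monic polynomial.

Repeated division with remainder:
  -2p^4 + 14p^3 + 12p^2 - 224p + 320 = (-p - 2)(2p^3 - 18p^2 + 48p - 40) + (24p^2 - 168p + 240)
  2p^3 - 18p^2 + 48p - 40 = ((1/12)p - 1/6)(24p^2 - 168p + 240) + (0)
Last nonzero remainder: 24p^2 - 168p + 240. Dividing through by 24 gives the monic gcd p^2 - 7p + 10.

p^2 - 7p + 10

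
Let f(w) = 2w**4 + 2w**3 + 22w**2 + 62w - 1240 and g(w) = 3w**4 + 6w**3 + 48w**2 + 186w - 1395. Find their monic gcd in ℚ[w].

w**3 + 5w**2 + 31w + 155

Euclidean algorithm in ℚ[w]:
  2w**4 + 2w**3 + 22w**2 + 62w - 1240 = (2/3)(3w**4 + 6w**3 + 48w**2 + 186w - 1395) + (-2w**3 - 10w**2 - 62w - 310)
  3w**4 + 6w**3 + 48w**2 + 186w - 1395 = (-(3/2)w + 9/2)(-2w**3 - 10w**2 - 62w - 310) + (0)
Last nonzero remainder: -2w**3 - 10w**2 - 62w - 310. Dividing through by -2 gives the monic gcd w**3 + 5w**2 + 31w + 155.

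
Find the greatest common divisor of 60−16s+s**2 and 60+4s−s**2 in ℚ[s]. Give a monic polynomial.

−10+s

Repeated division with remainder:
  s**2−16s+60 = (−1)(−s**2+4s+60) + (−12s+120)
  −s**2+4s+60 = ((1/12)s+1/2)(−12s+120) + (0)
Last nonzero remainder: −12s+120. Dividing through by −12 gives the monic gcd s−10.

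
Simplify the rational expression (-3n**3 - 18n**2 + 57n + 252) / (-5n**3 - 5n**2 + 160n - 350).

(3n**2 - 3n - 36)/(5n**2 - 30n + 50)

Apply the Euclidean algorithm:
  -3n**3 - 18n**2 + 57n + 252 = (3/5)(-5n**3 - 5n**2 + 160n - 350) + (-15n**2 - 39n + 462)
  -5n**3 - 5n**2 + 160n - 350 = ((1/3)n - 8/15)(-15n**2 - 39n + 462) + (-(74/5)n - 518/5)
  -15n**2 - 39n + 462 = ((75/74)n - 165/37)(-(74/5)n - 518/5) + (0)
Last nonzero remainder: -(74/5)n - 518/5. Dividing through by -74/5 gives the monic gcd n + 7.
Cancel n + 7 from numerator and denominator to get the reduced form.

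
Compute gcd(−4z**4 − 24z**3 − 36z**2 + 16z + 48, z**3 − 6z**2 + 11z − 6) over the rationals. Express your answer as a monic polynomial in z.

z − 1

Apply the Euclidean algorithm:
  −4z**4 − 24z**3 − 36z**2 + 16z + 48 = (−4z − 48)(z**3 − 6z**2 + 11z − 6) + (−280z**2 + 520z − 240)
  z**3 − 6z**2 + 11z − 6 = (−(1/280)z + 29/1960)(−280z**2 + 520z − 240) + ((120/49)z − 120/49)
  −280z**2 + 520z − 240 = (−(343/3)z + 98)((120/49)z − 120/49) + (0)
Last nonzero remainder: (120/49)z − 120/49. Dividing through by 120/49 gives the monic gcd z − 1.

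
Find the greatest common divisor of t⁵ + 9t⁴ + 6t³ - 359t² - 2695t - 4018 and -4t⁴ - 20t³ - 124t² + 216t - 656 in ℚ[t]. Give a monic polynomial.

Repeated division with remainder:
  t⁵ + 9t⁴ + 6t³ - 359t² - 2695t - 4018 = (-(1/4)t - 1)(-4t⁴ - 20t³ - 124t² + 216t - 656) + (-45t³ - 429t² - 2643t - 4674)
  -4t⁴ - 20t³ - 124t² + 216t - 656 = ((4/45)t - 272/675)(-45t³ - 429t² - 2643t - 4674) + (-(13936/225)t² - (97552/225)t - 571376/225)
  -45t³ - 429t² - 2643t - 4674 = ((10125/13936)t + 12825/6968)(-(13936/225)t² - (97552/225)t - 571376/225) + (0)
Last nonzero remainder: -(13936/225)t² - (97552/225)t - 571376/225. Dividing through by -13936/225 gives the monic gcd t² + 7t + 41.

t² + 7t + 41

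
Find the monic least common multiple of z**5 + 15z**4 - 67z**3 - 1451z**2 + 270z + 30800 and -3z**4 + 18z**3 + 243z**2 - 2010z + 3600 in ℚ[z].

z**6 + 12z**5 - 112z**4 - 1250z**3 + 4623z**2 + 29990z - 92400

By polynomial division,
  z**5 + 15z**4 - 67z**3 - 1451z**2 + 270z + 30800 = (-(1/3)z - 7)(-3z**4 + 18z**3 + 243z**2 - 2010z + 3600) + (140z**3 - 420z**2 - 12600z + 56000)
  -3z**4 + 18z**3 + 243z**2 - 2010z + 3600 = (-(3/140)z + 9/140)(140z**3 - 420z**2 - 12600z + 56000) + (0)
Last nonzero remainder: 140z**3 - 420z**2 - 12600z + 56000. Dividing through by 140 gives the monic gcd z**3 - 3z**2 - 90z + 400.
Then lcm(f, g) = f·g / gcd(f, g); expanding and making the result monic gives the answer.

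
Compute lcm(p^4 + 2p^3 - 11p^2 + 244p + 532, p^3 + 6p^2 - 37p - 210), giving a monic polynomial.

Apply the Euclidean algorithm:
  p^4 + 2p^3 - 11p^2 + 244p + 532 = (p - 4)(p^3 + 6p^2 - 37p - 210) + (50p^2 + 306p - 308)
  p^3 + 6p^2 - 37p - 210 = ((1/50)p - 3/1250)(50p^2 + 306p - 308) + (-(18816/625)p - 131712/625)
  50p^2 + 306p - 308 = (-(15625/9408)p + 6875/4704)(-(18816/625)p - 131712/625) + (0)
Last nonzero remainder: -(18816/625)p - 131712/625. Dividing through by -18816/625 gives the monic gcd p + 7.
Then lcm(f, g) = f·g / gcd(f, g); expanding and making the result monic gives the answer.

p^6 + p^5 - 43p^4 + 195p^3 + 618p^2 - 7852p - 15960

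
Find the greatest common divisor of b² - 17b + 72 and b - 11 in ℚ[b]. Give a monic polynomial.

1

Apply the Euclidean algorithm:
  b² - 17b + 72 = (b - 6)(b - 11) + (6)
  b - 11 = ((1/6)b - 11/6)(6) + (0)
The last nonzero remainder is the constant 6, so the polynomials are coprime and gcd = 1.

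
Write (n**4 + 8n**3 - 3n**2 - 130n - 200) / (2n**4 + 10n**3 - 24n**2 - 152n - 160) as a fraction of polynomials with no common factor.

(n + 5)/(2n + 4)

Repeated division with remainder:
  n**4 + 8n**3 - 3n**2 - 130n - 200 = (1/2)(2n**4 + 10n**3 - 24n**2 - 152n - 160) + (3n**3 + 9n**2 - 54n - 120)
  2n**4 + 10n**3 - 24n**2 - 152n - 160 = ((2/3)n + 4/3)(3n**3 + 9n**2 - 54n - 120) + (0)
Last nonzero remainder: 3n**3 + 9n**2 - 54n - 120. Dividing through by 3 gives the monic gcd n**3 + 3n**2 - 18n - 40.
Cancel n**3 + 3n**2 - 18n - 40 from numerator and denominator to get the reduced form.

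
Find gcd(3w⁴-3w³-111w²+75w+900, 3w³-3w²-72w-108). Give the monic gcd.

w+3

Repeated division with remainder:
  3w⁴-3w³-111w²+75w+900 = (w)(3w³-3w²-72w-108) + (-39w²+183w+900)
  3w³-3w²-72w-108 = (-(1/13)w-48/169)(-39w²+183w+900) + ((8316/169)w+24948/169)
  -39w²+183w+900 = (-(2197/2772)w+4225/693)((8316/169)w+24948/169) + (0)
Last nonzero remainder: (8316/169)w+24948/169. Dividing through by 8316/169 gives the monic gcd w+3.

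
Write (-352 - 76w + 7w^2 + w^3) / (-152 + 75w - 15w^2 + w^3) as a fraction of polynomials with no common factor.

(44 + 15w + w^2)/(19 - 7w + w^2)

By polynomial division,
  w^3 + 7w^2 - 76w - 352 = (w^3 - 15w^2 + 75w - 152) + (22w^2 - 151w - 200)
  w^3 - 15w^2 + 75w - 152 = ((1/22)w - 179/484)(22w^2 - 151w - 200) + ((13671/484)w - 27342/121)
  22w^2 - 151w - 200 = ((10648/13671)w + 12100/13671)((13671/484)w - 27342/121) + (0)
Last nonzero remainder: (13671/484)w - 27342/121. Dividing through by 13671/484 gives the monic gcd w - 8.
Cancel w - 8 from numerator and denominator to get the reduced form.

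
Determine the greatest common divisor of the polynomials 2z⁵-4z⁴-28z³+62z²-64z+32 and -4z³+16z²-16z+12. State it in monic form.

z²-z+1

By polynomial division,
  2z⁵-4z⁴-28z³+62z²-64z+32 = (-(1/2)z²-z+5)(-4z³+16z²-16z+12) + (-28z²+28z-28)
  -4z³+16z²-16z+12 = ((1/7)z-3/7)(-28z²+28z-28) + (0)
Last nonzero remainder: -28z²+28z-28. Dividing through by -28 gives the monic gcd z²-z+1.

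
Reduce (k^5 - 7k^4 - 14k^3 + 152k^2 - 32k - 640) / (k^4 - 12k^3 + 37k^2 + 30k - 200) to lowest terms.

(k^2 - 16)/(k - 5)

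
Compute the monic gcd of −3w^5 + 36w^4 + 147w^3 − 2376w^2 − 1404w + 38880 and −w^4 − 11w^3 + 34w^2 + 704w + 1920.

Apply the Euclidean algorithm:
  −3w^5 + 36w^4 + 147w^3 − 2376w^2 − 1404w + 38880 = (3w − 69)(−w^4 − 11w^3 + 34w^2 + 704w + 1920) + (−714w^3 − 2142w^2 + 41412w + 171360)
  −w^4 − 11w^3 + 34w^2 + 704w + 1920 = ((1/714)w + 4/357)(−714w^3 − 2142w^2 + 41412w + 171360) + (0)
Last nonzero remainder: −714w^3 − 2142w^2 + 41412w + 171360. Dividing through by −714 gives the monic gcd w^3 + 3w^2 − 58w − 240.

w^3 + 3w^2 − 58w − 240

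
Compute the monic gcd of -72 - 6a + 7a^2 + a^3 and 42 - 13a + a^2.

1

Euclidean algorithm in ℚ[a]:
  a^3 + 7a^2 - 6a - 72 = (a + 20)(a^2 - 13a + 42) + (212a - 912)
  a^2 - 13a + 42 = ((1/212)a - 461/11236)(212a - 912) + (12870/2809)
  212a - 912 = ((297754/6435)a - 426968/2145)(12870/2809) + (0)
The last nonzero remainder is the constant 12870/2809, so the polynomials are coprime and gcd = 1.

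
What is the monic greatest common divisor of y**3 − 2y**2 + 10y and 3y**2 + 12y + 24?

Euclidean algorithm in ℚ[y]:
  y**3 − 2y**2 + 10y = ((1/3)y − 2)(3y**2 + 12y + 24) + (26y + 48)
  3y**2 + 12y + 24 = ((3/26)y + 42/169)(26y + 48) + (2040/169)
  26y + 48 = ((2197/1020)y + 338/85)(2040/169) + (0)
The last nonzero remainder is the constant 2040/169, so the polynomials are coprime and gcd = 1.

1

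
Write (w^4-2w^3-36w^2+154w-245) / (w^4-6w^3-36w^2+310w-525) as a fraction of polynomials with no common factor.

(w^2-4w+7)/(w^2-8w+15)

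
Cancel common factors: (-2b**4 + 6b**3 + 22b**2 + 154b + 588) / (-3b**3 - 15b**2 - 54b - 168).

Euclidean algorithm in ℚ[b]:
  -2b**4 + 6b**3 + 22b**2 + 154b + 588 = ((2/3)b - 16/3)(-3b**3 - 15b**2 - 54b - 168) + (-22b**2 - 22b - 308)
  -3b**3 - 15b**2 - 54b - 168 = ((3/22)b + 6/11)(-22b**2 - 22b - 308) + (0)
Last nonzero remainder: -22b**2 - 22b - 308. Dividing through by -22 gives the monic gcd b**2 + b + 14.
Cancel b**2 + b + 14 from numerator and denominator to get the reduced form.

(2b**2 - 8b - 42)/(3b + 12)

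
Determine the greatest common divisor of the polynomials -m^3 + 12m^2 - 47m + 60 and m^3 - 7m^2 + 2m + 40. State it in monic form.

m^2 - 9m + 20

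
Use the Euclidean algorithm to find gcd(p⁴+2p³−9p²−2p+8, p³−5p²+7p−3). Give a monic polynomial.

Repeated division with remainder:
  p⁴+2p³−9p²−2p+8 = (p+7)(p³−5p²+7p−3) + (19p²−48p+29)
  p³−5p²+7p−3 = ((1/19)p−47/361)(19p²−48p+29) + (−(280/361)p+280/361)
  19p²−48p+29 = (−(6859/280)p+10469/280)(−(280/361)p+280/361) + (0)
Last nonzero remainder: −(280/361)p+280/361. Dividing through by −280/361 gives the monic gcd p−1.

p−1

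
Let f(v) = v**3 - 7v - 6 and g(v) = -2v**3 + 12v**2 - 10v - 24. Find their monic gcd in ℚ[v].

v**2 - 2v - 3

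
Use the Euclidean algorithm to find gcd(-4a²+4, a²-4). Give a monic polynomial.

Repeated division with remainder:
  -4a²+4 = (-4)(a²-4) + (-12)
  a²-4 = (-(1/12)a²+1/3)(-12) + (0)
The last nonzero remainder is the constant -12, so the polynomials are coprime and gcd = 1.

1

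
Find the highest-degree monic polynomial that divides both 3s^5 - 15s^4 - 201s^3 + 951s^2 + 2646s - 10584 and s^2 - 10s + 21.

By polynomial division,
  3s^5 - 15s^4 - 201s^3 + 951s^2 + 2646s - 10584 = (3s^3 + 15s^2 - 114s - 504)(s^2 - 10s + 21) + (0)
The last nonzero remainder s^2 - 10s + 21 is already monic.

s^2 - 10s + 21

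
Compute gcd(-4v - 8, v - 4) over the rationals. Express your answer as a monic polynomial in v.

Euclidean algorithm in ℚ[v]:
  -4v - 8 = (-4)(v - 4) + (-24)
  v - 4 = (-(1/24)v + 1/6)(-24) + (0)
The last nonzero remainder is the constant -24, so the polynomials are coprime and gcd = 1.

1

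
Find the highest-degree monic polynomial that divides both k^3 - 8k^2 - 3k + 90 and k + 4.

1

Repeated division with remainder:
  k^3 - 8k^2 - 3k + 90 = (k^2 - 12k + 45)(k + 4) + (-90)
  k + 4 = (-(1/90)k - 2/45)(-90) + (0)
The last nonzero remainder is the constant -90, so the polynomials are coprime and gcd = 1.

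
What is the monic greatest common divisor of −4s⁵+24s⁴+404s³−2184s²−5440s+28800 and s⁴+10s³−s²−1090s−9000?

s²−s−90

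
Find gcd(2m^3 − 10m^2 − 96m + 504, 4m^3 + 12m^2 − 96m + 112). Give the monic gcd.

Repeated division with remainder:
  2m^3 − 10m^2 − 96m + 504 = (1/2)(4m^3 + 12m^2 − 96m + 112) + (−16m^2 − 48m + 448)
  4m^3 + 12m^2 − 96m + 112 = (−(1/4)m)(−16m^2 − 48m + 448) + (16m + 112)
  −16m^2 − 48m + 448 = (−m + 4)(16m + 112) + (0)
Last nonzero remainder: 16m + 112. Dividing through by 16 gives the monic gcd m + 7.

m + 7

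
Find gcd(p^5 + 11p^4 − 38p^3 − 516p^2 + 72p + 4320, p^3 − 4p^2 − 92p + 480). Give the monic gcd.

p^2 + 4p − 60

By polynomial division,
  p^5 + 11p^4 − 38p^3 − 516p^2 + 72p + 4320 = (p^2 + 15p + 114)(p^3 − 4p^2 − 92p + 480) + (840p^2 + 3360p − 50400)
  p^3 − 4p^2 − 92p + 480 = ((1/840)p − 1/105)(840p^2 + 3360p − 50400) + (0)
Last nonzero remainder: 840p^2 + 3360p − 50400. Dividing through by 840 gives the monic gcd p^2 + 4p − 60.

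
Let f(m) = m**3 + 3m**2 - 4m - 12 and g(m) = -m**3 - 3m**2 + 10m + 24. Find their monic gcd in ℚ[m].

m + 2

Repeated division with remainder:
  m**3 + 3m**2 - 4m - 12 = (-1)(-m**3 - 3m**2 + 10m + 24) + (6m + 12)
  -m**3 - 3m**2 + 10m + 24 = (-(1/6)m**2 - (1/6)m + 2)(6m + 12) + (0)
Last nonzero remainder: 6m + 12. Dividing through by 6 gives the monic gcd m + 2.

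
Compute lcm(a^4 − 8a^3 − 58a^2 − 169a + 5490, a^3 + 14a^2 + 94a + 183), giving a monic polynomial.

a^5 − 5a^4 − 82a^3 − 343a^2 + 4983a + 16470

Apply the Euclidean algorithm:
  a^4 − 8a^3 − 58a^2 − 169a + 5490 = (a − 22)(a^3 + 14a^2 + 94a + 183) + (156a^2 + 1716a + 9516)
  a^3 + 14a^2 + 94a + 183 = ((1/156)a + 1/52)(156a^2 + 1716a + 9516) + (0)
Last nonzero remainder: 156a^2 + 1716a + 9516. Dividing through by 156 gives the monic gcd a^2 + 11a + 61.
Then lcm(f, g) = f·g / gcd(f, g); expanding and making the result monic gives the answer.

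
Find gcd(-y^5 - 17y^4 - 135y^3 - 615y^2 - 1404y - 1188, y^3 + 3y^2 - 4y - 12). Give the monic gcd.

y^2 + 5y + 6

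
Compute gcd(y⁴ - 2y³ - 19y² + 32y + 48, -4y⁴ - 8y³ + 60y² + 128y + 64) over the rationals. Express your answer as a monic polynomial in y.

Apply the Euclidean algorithm:
  y⁴ - 2y³ - 19y² + 32y + 48 = (-1/4)(-4y⁴ - 8y³ + 60y² + 128y + 64) + (-4y³ - 4y² + 64y + 64)
  -4y⁴ - 8y³ + 60y² + 128y + 64 = (y + 1)(-4y³ - 4y² + 64y + 64) + (0)
Last nonzero remainder: -4y³ - 4y² + 64y + 64. Dividing through by -4 gives the monic gcd y³ + y² - 16y - 16.

y³ + y² - 16y - 16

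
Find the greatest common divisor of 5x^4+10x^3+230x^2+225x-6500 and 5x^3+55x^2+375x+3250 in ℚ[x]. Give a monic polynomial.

x^2+x+65

Apply the Euclidean algorithm:
  5x^4+10x^3+230x^2+225x-6500 = (x-9)(5x^3+55x^2+375x+3250) + (350x^2+350x+22750)
  5x^3+55x^2+375x+3250 = ((1/70)x+1/7)(350x^2+350x+22750) + (0)
Last nonzero remainder: 350x^2+350x+22750. Dividing through by 350 gives the monic gcd x^2+x+65.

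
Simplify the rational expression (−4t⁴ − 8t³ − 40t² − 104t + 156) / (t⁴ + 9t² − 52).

Repeated division with remainder:
  −4t⁴ − 8t³ − 40t² − 104t + 156 = (−4)(t⁴ + 9t² − 52) + (−8t³ − 4t² − 104t − 52)
  t⁴ + 9t² − 52 = (−(1/8)t + 1/16)(−8t³ − 4t² − 104t − 52) + (−(15/4)t² − 195/4)
  −8t³ − 4t² − 104t − 52 = ((32/15)t + 16/15)(−(15/4)t² − 195/4) + (0)
Last nonzero remainder: −(15/4)t² − 195/4. Dividing through by −15/4 gives the monic gcd t² + 13.
Cancel t² + 13 from numerator and denominator to get the reduced form.

(−4t² − 8t + 12)/(t² − 4)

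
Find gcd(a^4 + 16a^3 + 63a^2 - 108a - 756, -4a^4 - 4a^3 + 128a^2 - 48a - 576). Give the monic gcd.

a^2 + 3a - 18

By polynomial division,
  a^4 + 16a^3 + 63a^2 - 108a - 756 = (-1/4)(-4a^4 - 4a^3 + 128a^2 - 48a - 576) + (15a^3 + 95a^2 - 120a - 900)
  -4a^4 - 4a^3 + 128a^2 - 48a - 576 = (-(4/15)a + 64/45)(15a^3 + 95a^2 - 120a - 900) + (-(352/9)a^2 - (352/3)a + 704)
  15a^3 + 95a^2 - 120a - 900 = (-(135/352)a - 225/176)(-(352/9)a^2 - (352/3)a + 704) + (0)
Last nonzero remainder: -(352/9)a^2 - (352/3)a + 704. Dividing through by -352/9 gives the monic gcd a^2 + 3a - 18.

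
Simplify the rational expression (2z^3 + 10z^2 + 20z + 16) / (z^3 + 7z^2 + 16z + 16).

Repeated division with remainder:
  2z^3 + 10z^2 + 20z + 16 = (2)(z^3 + 7z^2 + 16z + 16) + (-4z^2 - 12z - 16)
  z^3 + 7z^2 + 16z + 16 = (-(1/4)z - 1)(-4z^2 - 12z - 16) + (0)
Last nonzero remainder: -4z^2 - 12z - 16. Dividing through by -4 gives the monic gcd z^2 + 3z + 4.
Cancel z^2 + 3z + 4 from numerator and denominator to get the reduced form.

(2z + 4)/(z + 4)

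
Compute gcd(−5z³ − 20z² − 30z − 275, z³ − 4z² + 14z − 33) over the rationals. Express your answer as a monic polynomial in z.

By polynomial division,
  −5z³ − 20z² − 30z − 275 = (−5)(z³ − 4z² + 14z − 33) + (−40z² + 40z − 440)
  z³ − 4z² + 14z − 33 = (−(1/40)z + 3/40)(−40z² + 40z − 440) + (0)
Last nonzero remainder: −40z² + 40z − 440. Dividing through by −40 gives the monic gcd z² − z + 11.

z² − z + 11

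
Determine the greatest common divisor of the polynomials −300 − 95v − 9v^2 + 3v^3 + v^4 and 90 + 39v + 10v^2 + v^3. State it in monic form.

15 + 4v + v^2

By polynomial division,
  v^4 + 3v^3 − 9v^2 − 95v − 300 = (v − 7)(v^3 + 10v^2 + 39v + 90) + (22v^2 + 88v + 330)
  v^3 + 10v^2 + 39v + 90 = ((1/22)v + 3/11)(22v^2 + 88v + 330) + (0)
Last nonzero remainder: 22v^2 + 88v + 330. Dividing through by 22 gives the monic gcd v^2 + 4v + 15.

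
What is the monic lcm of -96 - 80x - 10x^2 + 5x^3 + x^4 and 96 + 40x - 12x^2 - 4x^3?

288 + 144x - 50x^2 - 25x^3 + 2x^4 + x^5

Apply the Euclidean algorithm:
  x^4 + 5x^3 - 10x^2 - 80x - 96 = (-(1/4)x - 1/2)(-4x^3 - 12x^2 + 40x + 96) + (-6x^2 - 36x - 48)
  -4x^3 - 12x^2 + 40x + 96 = ((2/3)x - 2)(-6x^2 - 36x - 48) + (0)
Last nonzero remainder: -6x^2 - 36x - 48. Dividing through by -6 gives the monic gcd x^2 + 6x + 8.
Then lcm(f, g) = f·g / gcd(f, g); expanding and making the result monic gives the answer.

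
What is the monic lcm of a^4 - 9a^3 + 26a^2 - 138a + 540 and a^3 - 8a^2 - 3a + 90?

a^5 - 6a^4 - a^3 - 60a^2 + 126a + 1620

Apply the Euclidean algorithm:
  a^4 - 9a^3 + 26a^2 - 138a + 540 = (a - 1)(a^3 - 8a^2 - 3a + 90) + (21a^2 - 231a + 630)
  a^3 - 8a^2 - 3a + 90 = ((1/21)a + 1/7)(21a^2 - 231a + 630) + (0)
Last nonzero remainder: 21a^2 - 231a + 630. Dividing through by 21 gives the monic gcd a^2 - 11a + 30.
Then lcm(f, g) = f·g / gcd(f, g); expanding and making the result monic gives the answer.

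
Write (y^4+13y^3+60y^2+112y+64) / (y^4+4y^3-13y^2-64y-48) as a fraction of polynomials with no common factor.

Euclidean algorithm in ℚ[y]:
  y^4+13y^3+60y^2+112y+64 = (y^4+4y^3-13y^2-64y-48) + (9y^3+73y^2+176y+112)
  y^4+4y^3-13y^2-64y-48 = ((1/9)y-37/81)(9y^3+73y^2+176y+112) + ((64/81)y^2+(320/81)y+256/81)
  9y^3+73y^2+176y+112 = ((729/64)y+567/16)((64/81)y^2+(320/81)y+256/81) + (0)
Last nonzero remainder: (64/81)y^2+(320/81)y+256/81. Dividing through by 64/81 gives the monic gcd y^2+5y+4.
Cancel y^2+5y+4 from numerator and denominator to get the reduced form.

(y^2+8y+16)/(y^2-y-12)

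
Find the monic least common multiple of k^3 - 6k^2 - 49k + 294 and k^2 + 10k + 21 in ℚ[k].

k^4 - 3k^3 - 67k^2 + 147k + 882

By polynomial division,
  k^3 - 6k^2 - 49k + 294 = (k - 16)(k^2 + 10k + 21) + (90k + 630)
  k^2 + 10k + 21 = ((1/90)k + 1/30)(90k + 630) + (0)
Last nonzero remainder: 90k + 630. Dividing through by 90 gives the monic gcd k + 7.
Then lcm(f, g) = f·g / gcd(f, g); expanding and making the result monic gives the answer.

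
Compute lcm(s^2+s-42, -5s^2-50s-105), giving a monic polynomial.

s^3+4s^2-39s-126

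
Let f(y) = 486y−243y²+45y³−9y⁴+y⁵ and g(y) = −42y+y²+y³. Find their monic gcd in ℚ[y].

Euclidean algorithm in ℚ[y]:
  y⁵−9y⁴+45y³−243y²+486y = (y²−10y+97)(y³+y²−42y) + (−760y²+4560y)
  y³+y²−42y = (−(1/760)y−7/760)(−760y²+4560y) + (0)
Last nonzero remainder: −760y²+4560y. Dividing through by −760 gives the monic gcd y²−6y.

−6y+y²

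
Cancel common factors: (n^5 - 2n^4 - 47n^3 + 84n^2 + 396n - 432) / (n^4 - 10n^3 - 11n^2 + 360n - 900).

(n^3 - 2n^2 - 11n + 12)/(n^2 - 10n + 25)

Apply the Euclidean algorithm:
  n^5 - 2n^4 - 47n^3 + 84n^2 + 396n - 432 = (n + 8)(n^4 - 10n^3 - 11n^2 + 360n - 900) + (44n^3 - 188n^2 - 1584n + 6768)
  n^4 - 10n^3 - 11n^2 + 360n - 900 = ((1/44)n - 63/484)(44n^3 - 188n^2 - 1584n + 6768) + ((64/121)n^2 - 2304/121)
  44n^3 - 188n^2 - 1584n + 6768 = ((1331/16)n - 5687/16)((64/121)n^2 - 2304/121) + (0)
Last nonzero remainder: (64/121)n^2 - 2304/121. Dividing through by 64/121 gives the monic gcd n^2 - 36.
Cancel n^2 - 36 from numerator and denominator to get the reduced form.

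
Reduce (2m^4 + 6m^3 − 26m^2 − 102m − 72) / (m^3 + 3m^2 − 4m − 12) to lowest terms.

By polynomial division,
  2m^4 + 6m^3 − 26m^2 − 102m − 72 = (2m)(m^3 + 3m^2 − 4m − 12) + (−18m^2 − 78m − 72)
  m^3 + 3m^2 − 4m − 12 = (−(1/18)m + 2/27)(−18m^2 − 78m − 72) + (−(20/9)m − 20/3)
  −18m^2 − 78m − 72 = ((81/10)m + 54/5)(−(20/9)m − 20/3) + (0)
Last nonzero remainder: −(20/9)m − 20/3. Dividing through by −20/9 gives the monic gcd m + 3.
Cancel m + 3 from numerator and denominator to get the reduced form.

(2m^3 − 26m − 24)/(m^2 − 4)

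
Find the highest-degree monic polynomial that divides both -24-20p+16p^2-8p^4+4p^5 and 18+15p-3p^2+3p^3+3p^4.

3+p-p^2+p^3

Repeated division with remainder:
  4p^5-8p^4+16p^2-20p-24 = ((4/3)p-4)(3p^4+3p^3-3p^2+15p+18) + (16p^3-16p^2+16p+48)
  3p^4+3p^3-3p^2+15p+18 = ((3/16)p+3/8)(16p^3-16p^2+16p+48) + (0)
Last nonzero remainder: 16p^3-16p^2+16p+48. Dividing through by 16 gives the monic gcd p^3-p^2+p+3.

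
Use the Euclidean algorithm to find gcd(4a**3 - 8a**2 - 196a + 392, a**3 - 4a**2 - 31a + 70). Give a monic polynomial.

a**2 - 9a + 14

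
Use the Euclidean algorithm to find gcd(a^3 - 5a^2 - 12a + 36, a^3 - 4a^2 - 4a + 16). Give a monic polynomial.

a - 2

Repeated division with remainder:
  a^3 - 5a^2 - 12a + 36 = (a^3 - 4a^2 - 4a + 16) + (-a^2 - 8a + 20)
  a^3 - 4a^2 - 4a + 16 = (-a + 12)(-a^2 - 8a + 20) + (112a - 224)
  -a^2 - 8a + 20 = (-(1/112)a - 5/56)(112a - 224) + (0)
Last nonzero remainder: 112a - 224. Dividing through by 112 gives the monic gcd a - 2.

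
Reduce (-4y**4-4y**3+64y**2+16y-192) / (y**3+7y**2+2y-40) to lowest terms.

Euclidean algorithm in ℚ[y]:
  -4y**4-4y**3+64y**2+16y-192 = (-4y+24)(y**3+7y**2+2y-40) + (-96y**2-192y+768)
  y**3+7y**2+2y-40 = (-(1/96)y-5/96)(-96y**2-192y+768) + (0)
Last nonzero remainder: -96y**2-192y+768. Dividing through by -96 gives the monic gcd y**2+2y-8.
Cancel y**2+2y-8 from numerator and denominator to get the reduced form.

(-4y**2+4y+24)/(y+5)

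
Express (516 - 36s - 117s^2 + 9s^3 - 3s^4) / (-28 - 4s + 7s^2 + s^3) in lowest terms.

Euclidean algorithm in ℚ[s]:
  -3s^4 + 9s^3 - 117s^2 - 36s + 516 = (-3s + 30)(s^3 + 7s^2 - 4s - 28) + (-339s^2 + 1356)
  s^3 + 7s^2 - 4s - 28 = (-(1/339)s - 7/339)(-339s^2 + 1356) + (0)
Last nonzero remainder: -339s^2 + 1356. Dividing through by -339 gives the monic gcd s^2 - 4.
Cancel s^2 - 4 from numerator and denominator to get the reduced form.

(-129 + 9s - 3s^2)/(7 + s)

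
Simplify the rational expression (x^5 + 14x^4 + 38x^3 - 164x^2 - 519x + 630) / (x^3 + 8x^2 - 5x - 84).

(x^3 + 10x^2 + 19x - 30)/(x + 4)

By polynomial division,
  x^5 + 14x^4 + 38x^3 - 164x^2 - 519x + 630 = (x^2 + 6x - 5)(x^3 + 8x^2 - 5x - 84) + (-10x^2 - 40x + 210)
  x^3 + 8x^2 - 5x - 84 = (-(1/10)x - 2/5)(-10x^2 - 40x + 210) + (0)
Last nonzero remainder: -10x^2 - 40x + 210. Dividing through by -10 gives the monic gcd x^2 + 4x - 21.
Cancel x^2 + 4x - 21 from numerator and denominator to get the reduced form.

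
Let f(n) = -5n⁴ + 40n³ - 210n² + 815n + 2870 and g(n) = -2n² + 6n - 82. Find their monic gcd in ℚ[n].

n² - 3n + 41

By polynomial division,
  -5n⁴ + 40n³ - 210n² + 815n + 2870 = ((5/2)n² - (25/2)n - 35)(-2n² + 6n - 82) + (0)
Last nonzero remainder: -2n² + 6n - 82. Dividing through by -2 gives the monic gcd n² - 3n + 41.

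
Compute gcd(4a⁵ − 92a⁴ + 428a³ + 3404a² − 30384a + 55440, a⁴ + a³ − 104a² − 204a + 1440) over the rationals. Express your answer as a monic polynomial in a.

Apply the Euclidean algorithm:
  4a⁵ − 92a⁴ + 428a³ + 3404a² − 30384a + 55440 = (4a − 96)(a⁴ + a³ − 104a² − 204a + 1440) + (940a³ − 5764a² − 55728a + 193680)
  a⁴ + a³ − 104a² − 204a + 1440 = ((1/940)a + 419/55225)(940a³ − 5764a² − 55728a + 193680) + (−(54264/55225)a² + (705432/55225)a − 325584/11045)
  940a³ − 5764a² − 55728a + 193680 = (−(12977875/13566)a − 14855525/2261)(−(54264/55225)a² + (705432/55225)a − 325584/11045) + (0)
Last nonzero remainder: −(54264/55225)a² + (705432/55225)a − 325584/11045. Dividing through by −54264/55225 gives the monic gcd a² − 13a + 30.

a² − 13a + 30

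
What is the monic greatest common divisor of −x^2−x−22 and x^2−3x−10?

Euclidean algorithm in ℚ[x]:
  −x^2−x−22 = (−1)(x^2−3x−10) + (−4x−32)
  x^2−3x−10 = (−(1/4)x+11/4)(−4x−32) + (78)
  −4x−32 = (−(2/39)x−16/39)(78) + (0)
The last nonzero remainder is the constant 78, so the polynomials are coprime and gcd = 1.

1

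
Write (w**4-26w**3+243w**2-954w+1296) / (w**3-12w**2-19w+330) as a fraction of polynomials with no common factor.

(w**3-20w**2+123w-216)/(w**2-6w-55)

Apply the Euclidean algorithm:
  w**4-26w**3+243w**2-954w+1296 = (w-14)(w**3-12w**2-19w+330) + (94w**2-1550w+5916)
  w**3-12w**2-19w+330 = ((1/94)w+211/4418)(94w**2-1550w+5916) + (-(17472/2209)w+104832/2209)
  94w**2-1550w+5916 = (-(103823/8736)w+1089037/8736)(-(17472/2209)w+104832/2209) + (0)
Last nonzero remainder: -(17472/2209)w+104832/2209. Dividing through by -17472/2209 gives the monic gcd w-6.
Cancel w-6 from numerator and denominator to get the reduced form.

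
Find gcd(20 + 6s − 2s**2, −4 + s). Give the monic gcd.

1

Repeated division with remainder:
  −2s**2 + 6s + 20 = (−2s − 2)(s − 4) + (12)
  s − 4 = ((1/12)s − 1/3)(12) + (0)
The last nonzero remainder is the constant 12, so the polynomials are coprime and gcd = 1.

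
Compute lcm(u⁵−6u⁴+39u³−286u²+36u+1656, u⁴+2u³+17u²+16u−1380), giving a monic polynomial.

u⁷−5u⁶+3u⁵−67u⁴−1420u³+10272u²+576u−49680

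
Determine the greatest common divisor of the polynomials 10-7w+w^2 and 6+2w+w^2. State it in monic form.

1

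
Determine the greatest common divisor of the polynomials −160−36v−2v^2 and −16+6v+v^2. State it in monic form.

By polynomial division,
  −2v^2−36v−160 = (−2)(v^2+6v−16) + (−24v−192)
  v^2+6v−16 = (−(1/24)v+1/12)(−24v−192) + (0)
Last nonzero remainder: −24v−192. Dividing through by −24 gives the monic gcd v+8.

8+v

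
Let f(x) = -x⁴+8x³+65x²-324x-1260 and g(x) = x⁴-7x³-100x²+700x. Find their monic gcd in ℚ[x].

x²-17x+70

Apply the Euclidean algorithm:
  -x⁴+8x³+65x²-324x-1260 = (-1)(x⁴-7x³-100x²+700x) + (x³-35x²+376x-1260)
  x⁴-7x³-100x²+700x = (x+28)(x³-35x²+376x-1260) + (504x²-8568x+35280)
  x³-35x²+376x-1260 = ((1/504)x-1/28)(504x²-8568x+35280) + (0)
Last nonzero remainder: 504x²-8568x+35280. Dividing through by 504 gives the monic gcd x²-17x+70.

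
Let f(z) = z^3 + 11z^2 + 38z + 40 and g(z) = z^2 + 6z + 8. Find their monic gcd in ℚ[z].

Apply the Euclidean algorithm:
  z^3 + 11z^2 + 38z + 40 = (z + 5)(z^2 + 6z + 8) + (0)
The last nonzero remainder z^2 + 6z + 8 is already monic.

z^2 + 6z + 8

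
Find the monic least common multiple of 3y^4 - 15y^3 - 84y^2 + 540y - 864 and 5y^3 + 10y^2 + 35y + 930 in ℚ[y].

y^6 - 9y^5 + 23y^4 + 137y^3 - 1876y^2 + 6732y - 8928

By polynomial division,
  3y^4 - 15y^3 - 84y^2 + 540y - 864 = ((3/5)y - 21/5)(5y^3 + 10y^2 + 35y + 930) + (-63y^2 + 129y + 3042)
  5y^3 + 10y^2 + 35y + 930 = (-(5/63)y - 425/1323)(-63y^2 + 129y + 3042) + ((140180/441)y + 280360/147)
  -63y^2 + 129y + 3042 = (-(27783/140180)y + 223587/140180)((140180/441)y + 280360/147) + (0)
Last nonzero remainder: (140180/441)y + 280360/147. Dividing through by 140180/441 gives the monic gcd y + 6.
Then lcm(f, g) = f·g / gcd(f, g); expanding and making the result monic gives the answer.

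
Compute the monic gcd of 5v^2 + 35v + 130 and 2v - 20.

Apply the Euclidean algorithm:
  5v^2 + 35v + 130 = ((5/2)v + 85/2)(2v - 20) + (980)
  2v - 20 = ((1/490)v - 1/49)(980) + (0)
The last nonzero remainder is the constant 980, so the polynomials are coprime and gcd = 1.

1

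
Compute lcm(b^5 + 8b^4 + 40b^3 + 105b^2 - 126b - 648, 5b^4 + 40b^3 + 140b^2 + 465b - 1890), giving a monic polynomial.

b^6 + 15b^5 + 96b^4 + 385b^3 + 609b^2 - 1530b - 4536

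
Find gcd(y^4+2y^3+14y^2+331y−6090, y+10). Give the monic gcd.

By polynomial division,
  y^4+2y^3+14y^2+331y−6090 = (y^3−8y^2+94y−609)(y+10) + (0)
The last nonzero remainder y+10 is already monic.

y+10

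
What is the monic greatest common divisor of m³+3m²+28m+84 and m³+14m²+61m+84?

Apply the Euclidean algorithm:
  m³+3m²+28m+84 = (m³+14m²+61m+84) + (-11m²-33m)
  m³+14m²+61m+84 = (-(1/11)m-1)(-11m²-33m) + (28m+84)
  -11m²-33m = (-(11/28)m)(28m+84) + (0)
Last nonzero remainder: 28m+84. Dividing through by 28 gives the monic gcd m+3.

m+3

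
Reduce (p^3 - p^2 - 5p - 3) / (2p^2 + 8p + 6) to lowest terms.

Repeated division with remainder:
  p^3 - p^2 - 5p - 3 = ((1/2)p - 5/2)(2p^2 + 8p + 6) + (12p + 12)
  2p^2 + 8p + 6 = ((1/6)p + 1/2)(12p + 12) + (0)
Last nonzero remainder: 12p + 12. Dividing through by 12 gives the monic gcd p + 1.
Cancel p + 1 from numerator and denominator to get the reduced form.

(p^2 - 2p - 3)/(2p + 6)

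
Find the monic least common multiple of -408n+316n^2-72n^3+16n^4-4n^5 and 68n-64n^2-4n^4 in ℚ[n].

Euclidean algorithm in ℚ[n]:
  -4n^5+16n^4-72n^3+316n^2-408n = (n-4)(-4n^4-64n^2+68n) + (-8n^3-8n^2-136n)
  -4n^4-64n^2+68n = ((1/2)n-1/2)(-8n^3-8n^2-136n) + (0)
Last nonzero remainder: -8n^3-8n^2-136n. Dividing through by -8 gives the monic gcd n^3+n^2+17n.
Then lcm(f, g) = f·g / gcd(f, g); expanding and making the result monic gives the answer.

-102n+181n^2-97n^3+22n^4-5n^5+n^6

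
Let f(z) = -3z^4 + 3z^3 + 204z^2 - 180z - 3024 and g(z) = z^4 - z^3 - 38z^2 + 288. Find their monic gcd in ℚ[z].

Apply the Euclidean algorithm:
  -3z^4 + 3z^3 + 204z^2 - 180z - 3024 = (-3)(z^4 - z^3 - 38z^2 + 288) + (90z^2 - 180z - 2160)
  z^4 - z^3 - 38z^2 + 288 = ((1/90)z^2 + (1/90)z - 2/15)(90z^2 - 180z - 2160) + (0)
Last nonzero remainder: 90z^2 - 180z - 2160. Dividing through by 90 gives the monic gcd z^2 - 2z - 24.

z^2 - 2z - 24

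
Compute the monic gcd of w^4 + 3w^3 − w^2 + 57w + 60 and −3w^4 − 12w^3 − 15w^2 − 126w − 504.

w^2 − 3w + 12

Apply the Euclidean algorithm:
  w^4 + 3w^3 − w^2 + 57w + 60 = (−1/3)(−3w^4 − 12w^3 − 15w^2 − 126w − 504) + (−w^3 − 6w^2 + 15w − 108)
  −3w^4 − 12w^3 − 15w^2 − 126w − 504 = (3w − 6)(−w^3 − 6w^2 + 15w − 108) + (−96w^2 + 288w − 1152)
  −w^3 − 6w^2 + 15w − 108 = ((1/96)w + 3/32)(−96w^2 + 288w − 1152) + (0)
Last nonzero remainder: −96w^2 + 288w − 1152. Dividing through by −96 gives the monic gcd w^2 − 3w + 12.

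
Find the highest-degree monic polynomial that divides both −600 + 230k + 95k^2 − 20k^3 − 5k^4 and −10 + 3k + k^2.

−10 + 3k + k^2

Apply the Euclidean algorithm:
  −5k^4 − 20k^3 + 95k^2 + 230k − 600 = (−5k^2 − 5k + 60)(k^2 + 3k − 10) + (0)
The last nonzero remainder k^2 + 3k − 10 is already monic.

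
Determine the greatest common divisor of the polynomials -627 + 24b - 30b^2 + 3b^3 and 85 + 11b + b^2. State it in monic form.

1

Repeated division with remainder:
  3b^3 - 30b^2 + 24b - 627 = (3b - 63)(b^2 + 11b + 85) + (462b + 4728)
  b^2 + 11b + 85 = ((1/462)b + 59/35574)(462b + 4728) + (457473/5929)
  462b + 4728 = ((913066/152491)b + 9344104/152491)(457473/5929) + (0)
The last nonzero remainder is the constant 457473/5929, so the polynomials are coprime and gcd = 1.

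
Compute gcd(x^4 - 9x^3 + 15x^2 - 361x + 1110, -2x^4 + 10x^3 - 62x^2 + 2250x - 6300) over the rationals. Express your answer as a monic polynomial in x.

Apply the Euclidean algorithm:
  x^4 - 9x^3 + 15x^2 - 361x + 1110 = (-1/2)(-2x^4 + 10x^3 - 62x^2 + 2250x - 6300) + (-4x^3 - 16x^2 + 764x - 2040)
  -2x^4 + 10x^3 - 62x^2 + 2250x - 6300 = ((1/2)x - 9/2)(-4x^3 - 16x^2 + 764x - 2040) + (-516x^2 + 6708x - 15480)
  -4x^3 - 16x^2 + 764x - 2040 = ((1/129)x + 17/129)(-516x^2 + 6708x - 15480) + (0)
Last nonzero remainder: -516x^2 + 6708x - 15480. Dividing through by -516 gives the monic gcd x^2 - 13x + 30.

x^2 - 13x + 30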